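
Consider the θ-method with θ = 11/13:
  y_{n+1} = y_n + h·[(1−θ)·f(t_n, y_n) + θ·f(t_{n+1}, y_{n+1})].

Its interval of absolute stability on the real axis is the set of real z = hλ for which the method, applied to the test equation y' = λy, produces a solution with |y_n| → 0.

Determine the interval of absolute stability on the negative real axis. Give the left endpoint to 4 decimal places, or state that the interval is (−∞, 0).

On y'=λy, z=hλ:
  y_{n+1} = y_n + z·[2/13·y_n + 11/13·y_{n+1}] ⇒ (1 − 11/13z)y_{n+1} = (1 + 2/13z)y_n
  Hence R(z) = (1 + 2/13z)/(1 − 11/13z).

Find x<0 with |R(x)|<1.
x=-1.01: |R|=0.4554
x=-2: |R|=0.2571
x=-10: |R|=0.0569
x=-100: |R|=0.1680
θ=11/13≥1/2 ⇒ |1+2/13x|<|1−11/13x| ∀x<0 ⇒ unbounded interval.

unbounded; (−∞, 0).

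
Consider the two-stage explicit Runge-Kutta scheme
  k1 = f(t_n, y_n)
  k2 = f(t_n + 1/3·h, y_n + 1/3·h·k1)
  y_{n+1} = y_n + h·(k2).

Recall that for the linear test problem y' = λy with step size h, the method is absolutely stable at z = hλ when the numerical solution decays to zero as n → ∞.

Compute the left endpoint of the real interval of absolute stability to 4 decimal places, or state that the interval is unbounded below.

z* = -3.0000.

Test eqn y'=λy, z=hλ:
  k1=λy_n ⇒ h·k1=z·y_n;  k2=λ(1+1/3z)y_n ⇒ h·k2=z(1+1/3z)y_n
  y_{n+1}/y_n = 1 + z(1+1/3z) = 1 + z + 1/3z²
  so R(z) = 1 + z + 1/3z².

Need |R(x)|<1, x<0.
x=-1.79: |R|=0.2780
R=1: x+1/3x²=0 ⇒ x=−3=-3.0000; min R=1−1/(4·1/3)=0.2500>−1
Confirm numerically:
  x=-2.280: |R|=0.45280 <1
  x=-2.047: |R|=0.34974 <1
  x=-1.941: |R|=0.31483 <1
  x=-3.540: |R|=1.63720 >1
  x=-3.210: |R|=1.22470 >1
  x=-3.021: |R|=1.02115 >1
Interval (-3.0000, 0).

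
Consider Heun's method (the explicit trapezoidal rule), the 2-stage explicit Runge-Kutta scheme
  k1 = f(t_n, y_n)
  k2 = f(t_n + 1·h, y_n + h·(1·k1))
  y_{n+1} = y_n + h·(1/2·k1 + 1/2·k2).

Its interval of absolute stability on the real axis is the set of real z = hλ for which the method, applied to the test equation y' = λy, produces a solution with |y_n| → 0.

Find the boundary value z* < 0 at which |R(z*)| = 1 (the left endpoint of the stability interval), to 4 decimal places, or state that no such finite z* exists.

z* = -2.0000.

On y'=λy, z=hλ:
  order 2, 2-stage ⇒ R(z)=1+z+z^2/2
  (e.g. R(-1.54)=0.64580, |R|=0.64580)

Solve |R(x)|<1 on ℝ⁻.
x=-1.54: |R|=0.6458
|R(-2.27)|=1.3064 |R(-2.22)|=1.2442 |R(-1.11)|=0.5060
Bisect:
  x_lo=-2.3235 |R|=1.3758  x_hi=-0.2756 |R|=0.7623
  mid=-1.29956 |R|=0.54487 →hi
  mid=-1.81152 |R|=0.82928 →hi
  mid=-2.06750 |R|=1.06977 →lo
  mid=-1.93951 |R|=0.94134 →hi
  mid=-2.00350 |R|=1.00351 →lo
  mid=-1.97150 |R|=0.97191 →hi
  mid=-1.98750 |R|=0.98758 →hi
  mid=-1.99550 |R|=0.99551 →hi
  ...
  [-2.00000,-1.99988] ⇒ x*=-2.0000
So |R|<1 on (-2.0000, 0).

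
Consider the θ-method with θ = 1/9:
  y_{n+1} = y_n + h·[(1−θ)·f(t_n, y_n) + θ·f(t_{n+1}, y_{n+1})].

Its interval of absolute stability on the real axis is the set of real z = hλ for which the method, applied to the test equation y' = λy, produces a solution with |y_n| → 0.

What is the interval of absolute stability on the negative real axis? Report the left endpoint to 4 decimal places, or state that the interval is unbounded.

On y'=λy, z=hλ:
  y_{n+1} = y_n + z·[8/9·y_n + 1/9·y_{n+1}] ⇒ (1 − 1/9z)y_{n+1} = (1 + 8/9z)y_n
  ⇒ R(z) = (1 + 8/9z)/(1 − 1/9z).

Find x<0 with |R(x)|<1.
x=-1.61: |R|=0.3657
R=−1: 1+8/9x = −1+1/9x ⇒ -7/9x=2 ⇒ x=2/(-7/9)=-2.5714
Confirm numerically:
  x=-2.525: |R|=0.97180 <1
  x=-2.114: |R|=0.71189 <1
  x=-2.052: |R|=0.67101 <1
  x=-1.259: |R|=0.10449 <1
  x=-2.975: |R|=1.23591 >1
  x=-2.810: |R|=1.14141 >1
  x=-2.736: |R|=1.09816 >1
So |R|<1 on (-2.5714, 0).

z∈(-2.5714,0).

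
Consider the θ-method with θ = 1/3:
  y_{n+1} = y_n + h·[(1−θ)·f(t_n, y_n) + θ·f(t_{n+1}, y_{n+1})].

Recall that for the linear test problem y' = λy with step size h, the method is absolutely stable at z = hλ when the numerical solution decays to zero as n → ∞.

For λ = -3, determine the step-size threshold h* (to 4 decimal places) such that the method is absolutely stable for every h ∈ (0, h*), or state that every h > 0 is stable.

On y'=λy, z=hλ:
  y_{n+1} = y_n + z·[2/3·y_n + 1/3·y_{n+1}] ⇒ (1 − 1/3z)y_{n+1} = (1 + 2/3z)y_n
  ⇒ R(z) = (1 + 2/3z)/(1 − 1/3z).

Solve |R(x)|<1 on ℝ⁻.
x=-1.73: |R|=0.0973
R=−1: 1+2/3x = −1+1/3x ⇒ -1/3x=2 ⇒ x=2/(-1/3)=-6.0000
Confirm numerically:
  x=-5.455: |R|=0.93554 <1
  x=-4.447: |R|=0.79146 <1
  x=-3.312: |R|=0.57414 <1
  x=-2.931: |R|=0.48255 <1
  x=-6.522: |R|=1.05482 >1
  x=-6.473: |R|=1.04993 >1
  x=-6.280: |R|=1.03017 >1
Stable set (-6.0000, 0).

(-6.0000,0); λ=-3 ⇒ h* = (6)/3 = 2.0000.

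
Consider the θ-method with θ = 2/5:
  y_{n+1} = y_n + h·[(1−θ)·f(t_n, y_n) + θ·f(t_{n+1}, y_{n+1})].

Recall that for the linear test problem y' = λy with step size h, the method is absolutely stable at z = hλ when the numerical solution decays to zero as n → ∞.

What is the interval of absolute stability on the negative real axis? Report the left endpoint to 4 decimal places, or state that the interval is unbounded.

On y'=λy, z=hλ:
  y_{n+1} = y_n + z·[3/5·y_n + 2/5·y_{n+1}] ⇒ (1 − 2/5z)y_{n+1} = (1 + 3/5z)y_n
  Hence R(z) = (1 + 3/5z)/(1 − 2/5z).

Solve |R(x)|<1 on ℝ⁻.
x=-1.03: |R|=0.2705
R=−1: 1+3/5x = −1+2/5x ⇒ -1/5x=2 ⇒ x=2/(-1/5)=-10.0000
Confirm numerically:
  x=-8.886: |R|=0.95108 <1
  x=-8.222: |R|=0.91709 <1
  x=-6.362: |R|=0.79474 <1
  x=-10.290: |R|=1.01134 >1
  x=-10.198: |R|=1.00780 >1
So |R|<1 on (-10.0000, 0).

z∈(-10.0000,0).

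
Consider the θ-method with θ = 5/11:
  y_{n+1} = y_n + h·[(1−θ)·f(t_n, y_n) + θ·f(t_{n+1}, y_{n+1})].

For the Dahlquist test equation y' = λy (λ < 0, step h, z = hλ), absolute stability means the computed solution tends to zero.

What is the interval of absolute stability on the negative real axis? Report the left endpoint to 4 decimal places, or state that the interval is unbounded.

Test eqn y'=λy, z=hλ:
  y_{n+1} = y_n + z·[6/11·y_n + 5/11·y_{n+1}] ⇒ (1 − 5/11z)y_{n+1} = (1 + 6/11z)y_n
  R(z) = (1 + 6/11z)/(1 − 5/11z).

Find x<0 with |R(x)|<1.
x=-0.95: |R|=0.3365
R=−1: 1+6/11x = −1+5/11x ⇒ -1/11x=2 ⇒ x=2/(-1/11)=-22.0000
Confirm numerically:
  x=-13.133: |R|=0.88434 <1
  x=-11.759: |R|=0.85327 <1
  x=-8.988: |R|=0.76739 <1
  x=-22.416: |R|=1.00338 >1
  x=-22.142: |R|=1.00117 >1
Stable set (-22.0000, 0).

(-22.0000, 0).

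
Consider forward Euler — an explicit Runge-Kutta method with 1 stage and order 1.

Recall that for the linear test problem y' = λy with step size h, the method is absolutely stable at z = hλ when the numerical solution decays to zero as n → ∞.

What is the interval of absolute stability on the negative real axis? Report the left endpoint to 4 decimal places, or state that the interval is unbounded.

z∈(-2.0000,0).

With y'=λy (z=hλ):
  order 1, 1-stage ⇒ R(z)=1+z
  (e.g. R(-1.52)=-0.52000, |R|=0.52000)

Solve |R(x)|<1 on ℝ⁻.
x=-1.52: |R|=0.5200
|R(-2.36)|=1.3600 |R(-0.7)|=0.3000 |R(-0.68)|=0.3200
Bisect:
  x_lo=-2.7681 |R|=1.7681  x_hi=-0.3293 |R|=0.6707
  mid=-1.54867 |R|=0.54867 →hi
  mid=-2.15837 |R|=1.15837 →lo
  mid=-1.85352 |R|=0.85352 →hi
  mid=-2.00595 |R|=1.00595 →lo
  mid=-1.92973 |R|=0.92973 →hi
  mid=-1.96784 |R|=0.96784 →hi
  mid=-1.98689 |R|=0.98689 →hi
  ...
  [-2.00014,-1.99999] ⇒ x*=-2.0000
Stable set (-2.0000, 0).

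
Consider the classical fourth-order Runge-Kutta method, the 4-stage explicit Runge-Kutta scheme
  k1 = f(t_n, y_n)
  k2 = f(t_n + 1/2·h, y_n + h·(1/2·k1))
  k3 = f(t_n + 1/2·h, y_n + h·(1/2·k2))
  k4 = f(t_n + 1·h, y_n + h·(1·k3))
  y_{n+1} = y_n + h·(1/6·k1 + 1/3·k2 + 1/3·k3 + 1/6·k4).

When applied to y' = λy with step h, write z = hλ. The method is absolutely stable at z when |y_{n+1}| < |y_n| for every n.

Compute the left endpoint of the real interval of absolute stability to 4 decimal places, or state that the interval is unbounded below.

left endpoint -2.7853.

Test eqn y'=λy, z=hλ:
  order 4, 4-stage ⇒ R(z)=1+z+z^2/2+z^3/6+z^4/24
  (e.g. R(-1.18)=0.32314, |R|=0.32314)

Boundary: |R(x)|=1, x<0.
x=-1.18: |R|=0.3231
|R(-3.03)|=1.4361 |R(-2.83)|=1.0695 |R(-0.88)|=0.4186
Bisect:
  x_lo=-3.2428 |R|=1.9393  x_hi=-0.2837 |R|=0.7530
  mid=-1.76325 |R|=0.28036 →hi
  mid=-2.50304 |R|=0.65142 →hi
  mid=-2.87293 |R|=1.14036 →lo
  mid=-2.68798 |R|=0.86293 →hi
  mid=-2.78045 |R|=0.99273 →hi
  mid=-2.82669 |R|=1.06423 →lo
  mid=-2.80357 |R|=1.02791 →lo
  ...
  [-2.78533,-2.78515] ⇒ x*=-2.7853
Interval (-2.7853, 0).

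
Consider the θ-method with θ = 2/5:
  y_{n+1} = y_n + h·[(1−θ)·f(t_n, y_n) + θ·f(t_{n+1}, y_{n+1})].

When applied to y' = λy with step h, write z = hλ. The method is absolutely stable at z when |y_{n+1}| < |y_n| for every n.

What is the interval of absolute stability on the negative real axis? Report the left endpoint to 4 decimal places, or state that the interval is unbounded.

Test eqn y'=λy, z=hλ:
  y_{n+1} = y_n + z·[3/5·y_n + 2/5·y_{n+1}] ⇒ (1 − 2/5z)y_{n+1} = (1 + 3/5z)y_n
  Hence R(z) = (1 + 3/5z)/(1 − 2/5z).

Need |R(x)|<1, x<0.
x=-0.37: |R|=0.6777
R=−1: 1+3/5x = −1+2/5x ⇒ -1/5x=2 ⇒ x=2/(-1/5)=-10.0000
Confirm numerically:
  x=-9.227: |R|=0.96704 <1
  x=-7.810: |R|=0.89379 <1
  x=-4.772: |R|=0.64054 <1
  x=-10.317: |R|=1.01237 >1
  x=-10.165: |R|=1.00651 >1
Stable set (-10.0000, 0).

z∈(-10.0000,0).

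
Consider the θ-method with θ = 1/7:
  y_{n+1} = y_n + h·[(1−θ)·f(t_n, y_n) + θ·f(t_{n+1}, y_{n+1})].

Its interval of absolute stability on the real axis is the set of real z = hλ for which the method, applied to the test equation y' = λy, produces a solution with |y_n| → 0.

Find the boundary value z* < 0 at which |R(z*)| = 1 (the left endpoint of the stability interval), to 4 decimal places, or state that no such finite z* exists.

z* = -2.8000.

Set f=λy, z=hλ:
  y_{n+1} = y_n + z·[6/7·y_n + 1/7·y_{n+1}] ⇒ (1 − 1/7z)y_{n+1} = (1 + 6/7z)y_n
  so R(z) = (1 + 6/7z)/(1 − 1/7z).

Find x<0 with |R(x)|<1.
x=-0.53: |R|=0.5073
R=−1: 1+6/7x = −1+1/7x ⇒ -5/7x=2 ⇒ x=2/(-5/7)=-2.8000
Confirm numerically:
  x=-2.763: |R|=0.98105 <1
  x=-2.745: |R|=0.97178 <1
  x=-1.528: |R|=0.25422 <1
  x=-3.062: |R|=1.13019 >1
  x=-2.920: |R|=1.06048 >1
So |R|<1 on (-2.8000, 0).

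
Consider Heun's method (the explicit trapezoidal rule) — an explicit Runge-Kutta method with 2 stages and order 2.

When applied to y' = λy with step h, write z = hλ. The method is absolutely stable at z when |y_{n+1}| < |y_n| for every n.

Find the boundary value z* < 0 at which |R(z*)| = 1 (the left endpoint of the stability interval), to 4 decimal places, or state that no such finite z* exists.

z* = -2.0000.

With y'=λy (z=hλ):
  order 2, 2-stage ⇒ R(z)=1+z+z^2/2
  (e.g. R(-0.38)=0.69220, |R|=0.69220)

Find x<0 with |R(x)|<1.
x=-0.38: |R|=0.6922
|R(-2.08)|=1.0832 |R(-1.96)|=0.9608 |R(-1.89)|=0.8960
Bisect:
  x_lo=-2.4602 |R|=1.5661  x_hi=-0.3175 |R|=0.7329
  mid=-1.38883 |R|=0.57559 →hi
  mid=-1.92451 |R|=0.92736 →hi
  mid=-2.19236 |R|=1.21086 →lo
  mid=-2.05844 |R|=1.06014 →lo
  mid=-1.99147 |R|=0.99151 →hi
  mid=-2.02495 |R|=1.02527 →lo
  mid=-2.00821 |R|=1.00825 →lo
  mid=-1.99984 |R|=0.99984 →hi
  mid=-2.00403 |R|=1.00404 →lo
  ...
  [-2.00011,-1.99998] ⇒ x*=-2.0000
Interval (-2.0000, 0).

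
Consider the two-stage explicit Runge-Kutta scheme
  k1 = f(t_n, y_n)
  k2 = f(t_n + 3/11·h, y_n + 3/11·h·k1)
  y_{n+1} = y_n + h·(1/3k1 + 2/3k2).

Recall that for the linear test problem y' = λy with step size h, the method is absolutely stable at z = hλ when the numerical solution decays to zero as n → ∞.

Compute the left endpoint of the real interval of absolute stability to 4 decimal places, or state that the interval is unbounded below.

left endpoint -5.5000.

Set f=λy, z=hλ:
  k1=λy_n ⇒ h·k1=z·y_n;  k2=λ(1+3/11z)y_n ⇒ h·k2=z(1+3/11z)y_n
  y_{n+1}/y_n = 1 + 1/3z + 2/3z(1+3/11z) = 1 + z + 2/11z²
  so R(z) = 1 + z + 2/11z².

Find x<0 with |R(x)|<1.
x=-1.05: |R|=0.1505
R=1: x+2/11x²=0 ⇒ x=−11/2=-5.5000; min R=1−1/(4·2/11)=-0.3750>−1
Confirm numerically:
  x=-4.144: |R|=0.02168 <1
  x=-3.326: |R|=0.31468 <1
  x=-3.039: |R|=0.35981 <1
  x=-2.948: |R|=0.36787 <1
  x=-6.099: |R|=1.66424 >1
  x=-5.819: |R|=1.33750 >1
So |R|<1 on (-5.5000, 0).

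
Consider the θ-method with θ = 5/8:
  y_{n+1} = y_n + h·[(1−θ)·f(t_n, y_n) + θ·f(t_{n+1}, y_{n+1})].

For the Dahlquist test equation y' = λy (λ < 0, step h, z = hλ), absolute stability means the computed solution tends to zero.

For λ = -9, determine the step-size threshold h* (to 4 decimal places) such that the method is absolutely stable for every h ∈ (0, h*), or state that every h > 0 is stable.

Test eqn y'=λy, z=hλ:
  y_{n+1} = y_n + z·[3/8·y_n + 5/8·y_{n+1}] ⇒ (1 − 5/8z)y_{n+1} = (1 + 3/8z)y_n
  Hence R(z) = (1 + 3/8z)/(1 − 5/8z).

Need |R(x)|<1, x<0.
x=-1.05: |R|=0.3660
x=-2: |R|=0.1111
x=-10: |R|=0.3793
x=-100: |R|=0.5748
θ=5/8≥1/2 ⇒ |1+3/8x|<|1−5/8x| ∀x<0 ⇒ unbounded interval.

interval (−∞, 0). Any h>0 works for λ=-9.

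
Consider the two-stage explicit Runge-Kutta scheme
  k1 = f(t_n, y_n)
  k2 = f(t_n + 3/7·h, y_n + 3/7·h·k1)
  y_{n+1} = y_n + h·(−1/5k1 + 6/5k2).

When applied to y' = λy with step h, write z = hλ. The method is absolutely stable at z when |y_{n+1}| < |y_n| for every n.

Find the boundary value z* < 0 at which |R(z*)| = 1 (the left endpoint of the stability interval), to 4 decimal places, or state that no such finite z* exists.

With y'=λy (z=hλ):
  k1=λy_n ⇒ h·k1=z·y_n;  k2=λ(1+3/7z)y_n ⇒ h·k2=z(1+3/7z)y_n
  y_{n+1}/y_n = 1 − 1/5z + 6/5z(1+3/7z) = 1 + z + 18/35z²
  Hence R(z) = 1 + z + 18/35z².

Boundary: |R(x)|=1, x<0.
x=-0.63: |R|=0.5741
R=1: x+18/35x²=0 ⇒ x=−35/18=-1.9444; min R=1−1/(4·18/35)=0.5139>−1
Confirm numerically:
  x=-1.327: |R|=0.57862 <1
  x=-1.072: |R|=0.51901 <1
  x=-1.010: |R|=0.51462 <1
  x=-2.518: |R|=1.74274 >1
  x=-2.173: |R|=1.25542 >1
  x=-2.033: |R|=1.09259 >1
Interval (-1.9444, 0).

left endpoint -1.9444.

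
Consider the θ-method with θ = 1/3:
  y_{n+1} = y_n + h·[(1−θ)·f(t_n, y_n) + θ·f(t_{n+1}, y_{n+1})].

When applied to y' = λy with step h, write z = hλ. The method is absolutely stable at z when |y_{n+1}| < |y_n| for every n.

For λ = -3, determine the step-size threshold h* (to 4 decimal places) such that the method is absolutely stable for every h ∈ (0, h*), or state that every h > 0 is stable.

(-6.0000,0); λ=-3 ⇒ h* = (6)/3 = 2.0000.

On y'=λy, z=hλ:
  y_{n+1} = y_n + z·[2/3·y_n + 1/3·y_{n+1}] ⇒ (1 − 1/3z)y_{n+1} = (1 + 2/3z)y_n
  R(z) = (1 + 2/3z)/(1 − 1/3z).

Find x<0 with |R(x)|<1.
x=-1.35: |R|=0.0690
R=−1: 1+2/3x = −1+1/3x ⇒ -1/3x=2 ⇒ x=2/(-1/3)=-6.0000
Confirm numerically:
  x=-5.499: |R|=0.94105 <1
  x=-5.162: |R|=0.89733 <1
  x=-3.496: |R|=0.61453 <1
  x=-6.321: |R|=1.03444 >1
  x=-6.089: |R|=1.00979 >1
Stable set (-6.0000, 0).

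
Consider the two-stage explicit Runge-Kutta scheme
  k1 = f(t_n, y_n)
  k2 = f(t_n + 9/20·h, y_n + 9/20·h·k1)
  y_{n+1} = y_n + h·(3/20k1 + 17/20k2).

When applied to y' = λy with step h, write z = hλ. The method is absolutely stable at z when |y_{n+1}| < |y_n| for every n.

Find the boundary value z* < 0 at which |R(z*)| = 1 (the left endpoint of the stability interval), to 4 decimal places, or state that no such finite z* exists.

left endpoint -2.6144.

Set f=λy, z=hλ:
  k1=λy_n ⇒ h·k1=z·y_n;  k2=λ(1+9/20z)y_n ⇒ h·k2=z(1+9/20z)y_n
  y_{n+1}/y_n = 1 + 3/20z + 17/20z(1+9/20z) = 1 + z + 153/400z²
  so R(z) = 1 + z + 153/400z².

Need |R(x)|<1, x<0.
x=-1.09: |R|=0.3644
R=1: x+153/400x²=0 ⇒ x=−400/153=-2.6144; min R=1−1/(4·153/400)=0.3464>−1
Confirm numerically:
  x=-2.524: |R|=0.91275 <1
  x=-2.365: |R|=0.77441 <1
  x=-2.130: |R|=0.60536 <1
  x=-1.594: |R|=0.37787 <1
  x=-3.175: |R|=1.68084 >1
  x=-2.805: |R|=1.20452 >1
Stable set (-2.6144, 0).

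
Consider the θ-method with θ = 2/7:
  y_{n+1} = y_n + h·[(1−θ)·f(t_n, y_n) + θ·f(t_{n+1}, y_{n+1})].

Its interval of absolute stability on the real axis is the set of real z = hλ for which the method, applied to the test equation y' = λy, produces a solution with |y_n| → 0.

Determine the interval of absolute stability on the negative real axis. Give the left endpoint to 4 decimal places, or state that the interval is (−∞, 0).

z∈(-4.6667,0).

With y'=λy (z=hλ):
  y_{n+1} = y_n + z·[5/7·y_n + 2/7·y_{n+1}] ⇒ (1 − 2/7z)y_{n+1} = (1 + 5/7z)y_n
  ⇒ R(z) = (1 + 5/7z)/(1 − 2/7z).

Solve |R(x)|<1 on ℝ⁻.
x=-0.37: |R|=0.6654
R=−1: 1+5/7x = −1+2/7x ⇒ -3/7x=2 ⇒ x=2/(-3/7)=-4.6667
Confirm numerically:
  x=-4.000: |R|=0.86667 <1
  x=-3.171: |R|=0.66369 <1
  x=-2.483: |R|=0.45253 <1
  x=-5.112: |R|=1.07757 >1
  x=-5.072: |R|=1.07093 >1
  x=-4.711: |R|=1.00810 >1
Interval (-4.6667, 0).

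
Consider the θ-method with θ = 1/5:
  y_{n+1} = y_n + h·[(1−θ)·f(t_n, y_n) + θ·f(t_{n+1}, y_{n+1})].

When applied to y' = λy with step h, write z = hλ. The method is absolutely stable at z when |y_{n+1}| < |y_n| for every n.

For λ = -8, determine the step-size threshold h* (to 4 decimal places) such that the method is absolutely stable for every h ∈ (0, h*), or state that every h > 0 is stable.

Set f=λy, z=hλ:
  y_{n+1} = y_n + z·[4/5·y_n + 1/5·y_{n+1}] ⇒ (1 − 1/5z)y_{n+1} = (1 + 4/5z)y_n
  so R(z) = (1 + 4/5z)/(1 − 1/5z).

Solve |R(x)|<1 on ℝ⁻.
x=-1.52: |R|=0.1656
R=−1: 1+4/5x = −1+1/5x ⇒ -3/5x=2 ⇒ x=2/(-3/5)=-3.3333
Confirm numerically:
  x=-2.952: |R|=0.85614 <1
  x=-2.622: |R|=0.72002 <1
  x=-1.728: |R|=0.28419 <1
  x=-3.875: |R|=1.18310 >1
  x=-3.833: |R|=1.16970 >1
  x=-3.796: |R|=1.15780 >1
Interval (-3.3333, 0).

(-3.3333,0); λ=-8 ⇒ h* = (10/3)/8 = 0.4167.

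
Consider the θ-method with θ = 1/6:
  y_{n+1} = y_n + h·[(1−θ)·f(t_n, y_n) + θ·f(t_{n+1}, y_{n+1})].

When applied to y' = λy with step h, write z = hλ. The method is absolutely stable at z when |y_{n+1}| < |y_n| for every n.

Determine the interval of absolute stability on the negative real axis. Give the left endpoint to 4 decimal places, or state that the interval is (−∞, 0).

z∈(-3.0000,0).

On y'=λy, z=hλ:
  y_{n+1} = y_n + z·[5/6·y_n + 1/6·y_{n+1}] ⇒ (1 − 1/6z)y_{n+1} = (1 + 5/6z)y_n
  Hence R(z) = (1 + 5/6z)/(1 − 1/6z).

Solve |R(x)|<1 on ℝ⁻.
x=-1.4: |R|=0.1351
R=−1: 1+5/6x = −1+1/6x ⇒ -2/3x=2 ⇒ x=2/(-2/3)=-3.0000
Confirm numerically:
  x=-1.934: |R|=0.46257 <1
  x=-1.871: |R|=0.42625 <1
  x=-1.493: |R|=0.19552 <1
  x=-3.406: |R|=1.17266 >1
  x=-3.266: |R|=1.11483 >1
  x=-3.192: |R|=1.08355 >1
Interval (-3.0000, 0).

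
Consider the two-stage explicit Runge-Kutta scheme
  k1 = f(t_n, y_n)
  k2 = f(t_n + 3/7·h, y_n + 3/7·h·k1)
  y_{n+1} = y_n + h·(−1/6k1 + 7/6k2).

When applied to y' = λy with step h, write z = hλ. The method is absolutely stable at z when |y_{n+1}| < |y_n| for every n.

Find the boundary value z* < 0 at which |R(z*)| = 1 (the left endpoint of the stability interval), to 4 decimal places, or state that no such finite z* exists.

z* = -2.0000.

With y'=λy (z=hλ):
  k1=λy_n ⇒ h·k1=z·y_n;  k2=λ(1+3/7z)y_n ⇒ h·k2=z(1+3/7z)y_n
  y_{n+1}/y_n = 1 − 1/6z + 7/6z(1+3/7z) = 1 + z + 1/2z²
  Hence R(z) = 1 + z + 1/2z².

Find x<0 with |R(x)|<1.
x=-0.6: |R|=0.5800
R=1: x+1/2x²=0 ⇒ x=−2=-2.0000; min R=1−1/(4·1/2)=0.5000>−1
Confirm numerically:
  x=-1.694: |R|=0.74082 <1
  x=-1.321: |R|=0.55152 <1
  x=-1.232: |R|=0.52691 <1
  x=-1.191: |R|=0.51824 <1
  x=-2.474: |R|=1.58634 >1
  x=-2.421: |R|=1.50962 >1
  x=-2.318: |R|=1.36856 >1
Interval (-2.0000, 0).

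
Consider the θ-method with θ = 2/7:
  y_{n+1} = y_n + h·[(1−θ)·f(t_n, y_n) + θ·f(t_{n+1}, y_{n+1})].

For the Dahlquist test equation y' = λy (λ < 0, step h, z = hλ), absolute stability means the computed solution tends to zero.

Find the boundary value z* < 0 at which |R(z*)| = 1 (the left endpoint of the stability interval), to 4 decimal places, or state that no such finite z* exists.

z* = -4.6667.

With y'=λy (z=hλ):
  y_{n+1} = y_n + z·[5/7·y_n + 2/7·y_{n+1}] ⇒ (1 − 2/7z)y_{n+1} = (1 + 5/7z)y_n
  R(z) = (1 + 5/7z)/(1 − 2/7z).

Find x<0 with |R(x)|<1.
x=-1.75: |R|=0.1667
R=−1: 1+5/7x = −1+2/7x ⇒ -3/7x=2 ⇒ x=2/(-3/7)=-4.6667
Confirm numerically:
  x=-4.349: |R|=0.93929 <1
  x=-2.900: |R|=0.58594 <1
  x=-2.721: |R|=0.53086 <1
  x=-2.616: |R|=0.49706 <1
  x=-4.755: |R|=1.01605 >1
So |R|<1 on (-4.6667, 0).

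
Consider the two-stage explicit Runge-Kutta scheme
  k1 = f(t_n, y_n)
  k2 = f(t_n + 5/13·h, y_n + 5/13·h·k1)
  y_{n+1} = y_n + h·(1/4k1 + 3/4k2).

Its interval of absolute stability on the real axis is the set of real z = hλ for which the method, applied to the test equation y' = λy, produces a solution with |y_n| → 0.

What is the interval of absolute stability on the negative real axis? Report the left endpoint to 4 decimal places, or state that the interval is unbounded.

On y'=λy, z=hλ:
  k1=λy_n ⇒ h·k1=z·y_n;  k2=λ(1+5/13z)y_n ⇒ h·k2=z(1+5/13z)y_n
  y_{n+1}/y_n = 1 + 1/4z + 3/4z(1+5/13z) = 1 + z + 15/52z²
  ⇒ R(z) = 1 + z + 15/52z².

Solve |R(x)|<1 on ℝ⁻.
x=-1.68: |R|=0.1342
R=1: x+15/52x²=0 ⇒ x=−52/15=-3.4667; min R=1−1/(4·15/52)=0.1333>−1
Confirm numerically:
  x=-2.766: |R|=0.44095 <1
  x=-2.512: |R|=0.30823 <1
  x=-2.106: |R|=0.17339 <1
  x=-1.973: |R|=0.14990 <1
  x=-3.856: |R|=1.43306 >1
  x=-3.758: |R|=1.31582 >1
  x=-3.583: |R|=1.12024 >1
Interval (-3.4667, 0).

(-3.4667, 0).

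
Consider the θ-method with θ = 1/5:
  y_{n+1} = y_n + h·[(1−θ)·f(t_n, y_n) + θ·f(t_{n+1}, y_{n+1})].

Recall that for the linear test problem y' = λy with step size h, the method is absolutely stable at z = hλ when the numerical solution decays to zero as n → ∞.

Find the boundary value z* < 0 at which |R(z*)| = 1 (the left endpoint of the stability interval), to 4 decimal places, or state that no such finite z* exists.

Set f=λy, z=hλ:
  y_{n+1} = y_n + z·[4/5·y_n + 1/5·y_{n+1}] ⇒ (1 − 1/5z)y_{n+1} = (1 + 4/5z)y_n
  Hence R(z) = (1 + 4/5z)/(1 − 1/5z).

Solve |R(x)|<1 on ℝ⁻.
x=-0.37: |R|=0.6555
R=−1: 1+4/5x = −1+1/5x ⇒ -3/5x=2 ⇒ x=2/(-3/5)=-3.3333
Confirm numerically:
  x=-2.922: |R|=0.84423 <1
  x=-2.356: |R|=0.60141 <1
  x=-2.350: |R|=0.59864 <1
  x=-1.384: |R|=0.08396 <1
  x=-3.860: |R|=1.17833 >1
  x=-3.779: |R|=1.15230 >1
  x=-3.697: |R|=1.12545 >1
Stable set (-3.3333, 0).

z* = -3.3333.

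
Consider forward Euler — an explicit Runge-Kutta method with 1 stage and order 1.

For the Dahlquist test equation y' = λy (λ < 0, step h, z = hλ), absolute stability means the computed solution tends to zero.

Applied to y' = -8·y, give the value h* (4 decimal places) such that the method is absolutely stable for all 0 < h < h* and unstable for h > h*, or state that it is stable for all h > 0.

(-2.0000,0); λ=-8 ⇒ h* = 0.2500.

Test eqn y'=λy, z=hλ:
  order 1, 1-stage ⇒ R(z)=1+z
  (e.g. R(-1.69)=-0.69000, |R|=0.69000)

Find x<0 with |R(x)|<1.
x=-1.69: |R|=0.6900
|R(-1.66)|=0.6600 |R(-1.16)|=0.1600 |R(-1.09)|=0.0900
Bisect:
  x_lo=-2.7005 |R|=1.7005  x_hi=-0.3058 |R|=0.6942
  mid=-1.50314 |R|=0.50314 →hi
  mid=-2.10179 |R|=1.10179 →lo
  mid=-1.80247 |R|=0.80247 →hi
  mid=-1.95213 |R|=0.95213 →hi
  mid=-2.02696 |R|=1.02696 →lo
  mid=-1.98955 |R|=0.98955 →hi
  mid=-2.00825 |R|=1.00825 →lo
  ...
  [-2.00007,-1.99992] ⇒ x*=-2.0000
So |R|<1 on (-2.0000, 0).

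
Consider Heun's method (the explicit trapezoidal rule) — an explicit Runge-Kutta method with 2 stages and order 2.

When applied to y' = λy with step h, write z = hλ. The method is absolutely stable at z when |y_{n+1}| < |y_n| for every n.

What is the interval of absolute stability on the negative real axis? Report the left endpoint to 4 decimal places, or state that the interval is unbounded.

Test eqn y'=λy, z=hλ:
  order 2, 2-stage ⇒ R(z)=1+z+z^2/2
  (e.g. R(-0.79)=0.52205, |R|=0.52205)

Boundary: |R(x)|=1, x<0.
x=-0.79: |R|=0.5221
|R(-2.07)|=1.0724 |R(-1.55)|=0.6513 |R(-0.56)|=0.5968
Bisect:
  x_lo=-2.7189 |R|=1.9773  x_hi=-0.3892 |R|=0.6865
  mid=-1.55406 |R|=0.65349 →hi
  mid=-2.13649 |R|=1.14580 →lo
  mid=-1.84528 |R|=0.85725 →hi
  mid=-1.99088 |R|=0.99092 →hi
  mid=-2.06368 |R|=1.06571 →lo
  mid=-2.02728 |R|=1.02765 →lo
  mid=-2.00908 |R|=1.00912 →lo
  mid=-1.99998 |R|=0.99998 →hi
  mid=-2.00453 |R|=1.00454 →lo
  ...
  [-2.00012,-1.99998] ⇒ x*=-2.0000
So |R|<1 on (-2.0000, 0).

z∈(-2.0000,0).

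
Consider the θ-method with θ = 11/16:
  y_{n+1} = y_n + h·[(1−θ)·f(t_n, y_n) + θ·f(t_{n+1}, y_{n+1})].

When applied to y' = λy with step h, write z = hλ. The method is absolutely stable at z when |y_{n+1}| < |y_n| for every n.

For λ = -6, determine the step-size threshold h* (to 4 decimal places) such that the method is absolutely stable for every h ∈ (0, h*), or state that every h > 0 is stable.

(−∞, 0) — no finite endpoint. Any h>0 works for λ=-6.

With y'=λy (z=hλ):
  y_{n+1} = y_n + z·[5/16·y_n + 11/16·y_{n+1}] ⇒ (1 − 11/16z)y_{n+1} = (1 + 5/16z)y_n
  ⇒ R(z) = (1 + 5/16z)/(1 − 11/16z).

Find x<0 with |R(x)|<1.
x=-1.42: |R|=0.2815
x=-2: |R|=0.1579
x=-10: |R|=0.2698
x=-100: |R|=0.4337
θ=11/16≥1/2 ⇒ |1+5/16x|<|1−11/16x| ∀x<0 ⇒ stable on all of ℝ⁻.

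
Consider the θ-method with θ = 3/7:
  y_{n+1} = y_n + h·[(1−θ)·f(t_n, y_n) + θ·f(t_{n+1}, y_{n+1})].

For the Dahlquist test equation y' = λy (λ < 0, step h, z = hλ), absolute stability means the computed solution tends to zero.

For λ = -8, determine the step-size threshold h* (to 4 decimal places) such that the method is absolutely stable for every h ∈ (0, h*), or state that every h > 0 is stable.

(-14.0000,0); λ=-8 ⇒ h* = (14)/8 = 1.7500.

On y'=λy, z=hλ:
  y_{n+1} = y_n + z·[4/7·y_n + 3/7·y_{n+1}] ⇒ (1 − 3/7z)y_{n+1} = (1 + 4/7z)y_n
  ⇒ R(z) = (1 + 4/7z)/(1 − 3/7z).

Need |R(x)|<1, x<0.
x=-0.64: |R|=0.4978
R=−1: 1+4/7x = −1+3/7x ⇒ -1/7x=2 ⇒ x=2/(-1/7)=-14.0000
Confirm numerically:
  x=-12.772: |R|=0.97290 <1
  x=-12.329: |R|=0.96201 <1
  x=-11.801: |R|=0.94814 <1
  x=-14.561: |R|=1.01107 >1
  x=-14.329: |R|=1.00658 >1
  x=-14.270: |R|=1.00542 >1
Stable set (-14.0000, 0).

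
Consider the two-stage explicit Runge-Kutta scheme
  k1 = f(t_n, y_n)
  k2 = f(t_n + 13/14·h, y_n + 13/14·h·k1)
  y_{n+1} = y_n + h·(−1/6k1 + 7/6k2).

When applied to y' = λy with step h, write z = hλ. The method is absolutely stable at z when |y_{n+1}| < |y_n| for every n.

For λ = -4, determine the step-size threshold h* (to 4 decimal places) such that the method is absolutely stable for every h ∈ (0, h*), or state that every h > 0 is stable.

Set f=λy, z=hλ:
  k1=λy_n ⇒ h·k1=z·y_n;  k2=λ(1+13/14z)y_n ⇒ h·k2=z(1+13/14z)y_n
  y_{n+1}/y_n = 1 − 1/6z + 7/6z(1+13/14z) = 1 + z + 13/12z²
  so R(z) = 1 + z + 13/12z².

Boundary: |R(x)|=1, x<0.
x=-0.4: |R|=0.7733
R=1: x+13/12x²=0 ⇒ x=−12/13=-0.9231; min R=1−1/(4·13/12)=0.7692>−1
Confirm numerically:
  x=-0.485: |R|=0.76983 <1
  x=-0.443: |R|=0.76960 <1
  x=-0.435: |R|=0.76999 <1
  x=-1.488: |R|=1.91066 >1
  x=-1.210: |R|=1.37611 >1
So |R|<1 on (-0.9231, 0).

(-0.9231,0); λ=-4 ⇒ h* = (12/13)/4 = 0.2308.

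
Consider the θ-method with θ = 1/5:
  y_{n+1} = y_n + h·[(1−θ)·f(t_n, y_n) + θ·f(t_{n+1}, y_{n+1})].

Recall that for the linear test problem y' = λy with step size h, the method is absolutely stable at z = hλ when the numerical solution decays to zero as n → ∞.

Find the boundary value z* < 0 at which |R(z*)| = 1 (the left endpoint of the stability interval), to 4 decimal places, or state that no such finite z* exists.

Test eqn y'=λy, z=hλ:
  y_{n+1} = y_n + z·[4/5·y_n + 1/5·y_{n+1}] ⇒ (1 − 1/5z)y_{n+1} = (1 + 4/5z)y_n
  Hence R(z) = (1 + 4/5z)/(1 − 1/5z).

Find x<0 with |R(x)|<1.
x=-0.86: |R|=0.2662
R=−1: 1+4/5x = −1+1/5x ⇒ -3/5x=2 ⇒ x=2/(-3/5)=-3.3333
Confirm numerically:
  x=-3.126: |R|=0.92346 <1
  x=-3.119: |R|=0.92080 <1
  x=-2.049: |R|=0.45340 <1
  x=-1.795: |R|=0.32082 <1
  x=-3.584: |R|=1.08760 >1
  x=-3.548: |R|=1.07534 >1
  x=-3.536: |R|=1.07123 >1
Stable set (-3.3333, 0).

z* = -3.3333.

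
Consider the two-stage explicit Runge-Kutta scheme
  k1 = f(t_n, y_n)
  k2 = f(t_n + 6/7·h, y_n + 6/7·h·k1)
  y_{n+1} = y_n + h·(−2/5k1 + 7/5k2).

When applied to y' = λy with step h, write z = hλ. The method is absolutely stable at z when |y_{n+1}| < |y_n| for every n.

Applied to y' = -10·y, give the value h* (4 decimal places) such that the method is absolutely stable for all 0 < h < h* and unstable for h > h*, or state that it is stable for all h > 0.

Set f=λy, z=hλ:
  k1=λy_n ⇒ h·k1=z·y_n;  k2=λ(1+6/7z)y_n ⇒ h·k2=z(1+6/7z)y_n
  y_{n+1}/y_n = 1 − 2/5z + 7/5z(1+6/7z) = 1 + z + 6/5z²
  Hence R(z) = 1 + z + 6/5z².

Need |R(x)|<1, x<0.
x=-1.64: |R|=2.5875
R=1: x+6/5x²=0 ⇒ x=−5/6=-0.8333; min R=1−1/(4·6/5)=0.7917>−1
Confirm numerically:
  x=-0.672: |R|=0.86990 <1
  x=-0.633: |R|=0.84783 <1
  x=-0.483: |R|=0.79695 <1
  x=-0.425: |R|=0.79175 <1
  x=-1.313: |R|=1.75576 >1
  x=-1.101: |R|=1.35364 >1
Interval (-0.8333, 0).

(-0.8333,0); λ=-10 ⇒ h* = (5/6)/10 = 0.0833.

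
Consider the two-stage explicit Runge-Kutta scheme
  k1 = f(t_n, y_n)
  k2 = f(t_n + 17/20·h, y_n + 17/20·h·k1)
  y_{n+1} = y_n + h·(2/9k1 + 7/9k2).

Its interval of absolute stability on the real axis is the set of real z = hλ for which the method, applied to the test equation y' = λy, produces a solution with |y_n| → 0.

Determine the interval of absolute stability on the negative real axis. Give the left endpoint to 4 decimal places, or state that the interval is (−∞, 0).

(-1.5126, 0).

Test eqn y'=λy, z=hλ:
  k1=λy_n ⇒ h·k1=z·y_n;  k2=λ(1+17/20z)y_n ⇒ h·k2=z(1+17/20z)y_n
  y_{n+1}/y_n = 1 + 2/9z + 7/9z(1+17/20z) = 1 + z + 119/180z²
  so R(z) = 1 + z + 119/180z².

Boundary: |R(x)|=1, x<0.
x=-0.31: |R|=0.7535
R=1: x+119/180x²=0 ⇒ x=−180/119=-1.5126; min R=1−1/(4·119/180)=0.6218>−1
Confirm numerically:
  x=-1.023: |R|=0.66887 <1
  x=-1.002: |R|=0.66176 <1
  x=-0.995: |R|=0.65952 <1
  x=-0.749: |R|=0.62188 <1
  x=-2.004: |R|=1.65103 >1
  x=-1.659: |R|=1.16056 >1
  x=-1.651: |R|=1.15106 >1
So |R|<1 on (-1.5126, 0).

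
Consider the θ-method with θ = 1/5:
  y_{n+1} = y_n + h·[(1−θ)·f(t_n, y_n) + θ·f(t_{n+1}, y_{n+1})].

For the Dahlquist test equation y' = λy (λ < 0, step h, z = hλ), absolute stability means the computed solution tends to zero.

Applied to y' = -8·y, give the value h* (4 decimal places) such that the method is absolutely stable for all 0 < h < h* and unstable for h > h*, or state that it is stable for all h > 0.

(-3.3333,0); λ=-8 ⇒ h* = (10/3)/8 = 0.4167.

Test eqn y'=λy, z=hλ:
  y_{n+1} = y_n + z·[4/5·y_n + 1/5·y_{n+1}] ⇒ (1 − 1/5z)y_{n+1} = (1 + 4/5z)y_n
  R(z) = (1 + 4/5z)/(1 − 1/5z).

Boundary: |R(x)|=1, x<0.
x=-1.78: |R|=0.3127
R=−1: 1+4/5x = −1+1/5x ⇒ -3/5x=2 ⇒ x=2/(-3/5)=-3.3333
Confirm numerically:
  x=-1.893: |R|=0.37313 <1
  x=-1.651: |R|=0.24117 <1
  x=-1.622: |R|=0.22471 <1
  x=-3.580: |R|=1.08625 >1
  x=-3.387: |R|=1.01920 >1
Interval (-3.3333, 0).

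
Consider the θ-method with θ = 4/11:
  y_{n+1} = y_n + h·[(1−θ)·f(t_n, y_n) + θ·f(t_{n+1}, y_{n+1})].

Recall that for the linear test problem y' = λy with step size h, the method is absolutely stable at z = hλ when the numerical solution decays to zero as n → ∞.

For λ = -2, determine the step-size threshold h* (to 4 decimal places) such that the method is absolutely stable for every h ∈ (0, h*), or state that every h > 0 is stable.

(-7.3333,0); λ=-2 ⇒ h* = (22/3)/2 = 3.6667.

Test eqn y'=λy, z=hλ:
  y_{n+1} = y_n + z·[7/11·y_n + 4/11·y_{n+1}] ⇒ (1 − 4/11z)y_{n+1} = (1 + 7/11z)y_n
  so R(z) = (1 + 7/11z)/(1 − 4/11z).

Find x<0 with |R(x)|<1.
x=-1.6: |R|=0.0115
R=−1: 1+7/11x = −1+4/11x ⇒ -3/11x=2 ⇒ x=2/(-3/11)=-7.3333
Confirm numerically:
  x=-6.602: |R|=0.94135 <1
  x=-6.198: |R|=0.90484 <1
  x=-5.537: |R|=0.83743 <1
  x=-7.368: |R|=1.00257 >1
  x=-7.358: |R|=1.00183 >1
Stable set (-7.3333, 0).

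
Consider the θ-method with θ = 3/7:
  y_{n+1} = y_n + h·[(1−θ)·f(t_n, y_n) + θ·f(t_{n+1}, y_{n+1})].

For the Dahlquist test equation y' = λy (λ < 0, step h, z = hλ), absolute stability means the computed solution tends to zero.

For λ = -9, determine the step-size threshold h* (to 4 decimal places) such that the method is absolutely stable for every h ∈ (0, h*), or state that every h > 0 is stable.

(-14.0000,0); λ=-9 ⇒ h* = (14)/9 = 1.5556.

Test eqn y'=λy, z=hλ:
  y_{n+1} = y_n + z·[4/7·y_n + 3/7·y_{n+1}] ⇒ (1 − 3/7z)y_{n+1} = (1 + 4/7z)y_n
  so R(z) = (1 + 4/7z)/(1 − 3/7z).

Find x<0 with |R(x)|<1.
x=-1.49: |R|=0.0907
R=−1: 1+4/7x = −1+3/7x ⇒ -1/7x=2 ⇒ x=2/(-1/7)=-14.0000
Confirm numerically:
  x=-12.215: |R|=0.95910 <1
  x=-11.001: |R|=0.92503 <1
  x=-10.112: |R|=0.89586 <1
  x=-6.965: |R|=0.74780 <1
  x=-14.472: |R|=1.00936 >1
  x=-14.297: |R|=1.00595 >1
  x=-14.099: |R|=1.00201 >1
So |R|<1 on (-14.0000, 0).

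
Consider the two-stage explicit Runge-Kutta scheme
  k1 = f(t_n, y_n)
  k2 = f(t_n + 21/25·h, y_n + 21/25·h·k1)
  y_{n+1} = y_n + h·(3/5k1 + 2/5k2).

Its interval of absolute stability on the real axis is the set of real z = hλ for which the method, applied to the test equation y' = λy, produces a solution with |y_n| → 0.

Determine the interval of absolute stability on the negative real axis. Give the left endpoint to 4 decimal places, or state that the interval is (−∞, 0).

With y'=λy (z=hλ):
  k1=λy_n ⇒ h·k1=z·y_n;  k2=λ(1+21/25z)y_n ⇒ h·k2=z(1+21/25z)y_n
  y_{n+1}/y_n = 1 + 3/5z + 2/5z(1+21/25z) = 1 + z + 42/125z²
  R(z) = 1 + z + 42/125z².

Solve |R(x)|<1 on ℝ⁻.
x=-0.88: |R|=0.3802
R=1: x+42/125x²=0 ⇒ x=−125/42=-2.9762; min R=1−1/(4·42/125)=0.2560>−1
Confirm numerically:
  x=-2.577: |R|=0.65435 <1
  x=-1.711: |R|=0.27265 <1
  x=-1.642: |R|=0.26391 <1
  x=-3.447: |R|=1.54529 >1
  x=-3.131: |R|=1.16286 >1
Interval (-2.9762, 0).

(-2.9762, 0).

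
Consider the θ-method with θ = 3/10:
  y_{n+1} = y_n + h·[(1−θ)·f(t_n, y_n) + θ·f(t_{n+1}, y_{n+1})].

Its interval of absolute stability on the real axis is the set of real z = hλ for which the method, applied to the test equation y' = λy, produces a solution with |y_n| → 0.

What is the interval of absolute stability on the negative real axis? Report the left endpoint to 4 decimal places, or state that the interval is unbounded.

(-5.0000, 0).

Set f=λy, z=hλ:
  y_{n+1} = y_n + z·[7/10·y_n + 3/10·y_{n+1}] ⇒ (1 − 3/10z)y_{n+1} = (1 + 7/10z)y_n
  R(z) = (1 + 7/10z)/(1 − 3/10z).

Solve |R(x)|<1 on ℝ⁻.
x=-0.56: |R|=0.5205
R=−1: 1+7/10x = −1+3/10x ⇒ -2/5x=2 ⇒ x=2/(-2/5)=-5.0000
Confirm numerically:
  x=-3.975: |R|=0.81300 <1
  x=-3.529: |R|=0.71419 <1
  x=-2.645: |R|=0.47477 <1
  x=-2.487: |R|=0.42432 <1
  x=-5.274: |R|=1.04244 >1
  x=-5.031: |R|=1.00494 >1
Interval (-5.0000, 0).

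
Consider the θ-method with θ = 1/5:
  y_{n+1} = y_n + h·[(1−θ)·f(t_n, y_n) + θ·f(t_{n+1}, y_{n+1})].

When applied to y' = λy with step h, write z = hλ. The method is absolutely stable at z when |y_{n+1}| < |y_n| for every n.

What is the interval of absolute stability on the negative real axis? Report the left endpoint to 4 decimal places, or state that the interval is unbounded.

(-3.3333, 0).

Set f=λy, z=hλ:
  y_{n+1} = y_n + z·[4/5·y_n + 1/5·y_{n+1}] ⇒ (1 − 1/5z)y_{n+1} = (1 + 4/5z)y_n
  ⇒ R(z) = (1 + 4/5z)/(1 − 1/5z).

Boundary: |R(x)|=1, x<0.
x=-1.06: |R|=0.1254
R=−1: 1+4/5x = −1+1/5x ⇒ -3/5x=2 ⇒ x=2/(-3/5)=-3.3333
Confirm numerically:
  x=-2.250: |R|=0.55172 <1
  x=-2.141: |R|=0.49909 <1
  x=-1.633: |R|=0.23097 <1
  x=-1.503: |R|=0.15562 <1
  x=-3.918: |R|=1.19668 >1
  x=-3.656: |R|=1.11183 >1
So |R|<1 on (-3.3333, 0).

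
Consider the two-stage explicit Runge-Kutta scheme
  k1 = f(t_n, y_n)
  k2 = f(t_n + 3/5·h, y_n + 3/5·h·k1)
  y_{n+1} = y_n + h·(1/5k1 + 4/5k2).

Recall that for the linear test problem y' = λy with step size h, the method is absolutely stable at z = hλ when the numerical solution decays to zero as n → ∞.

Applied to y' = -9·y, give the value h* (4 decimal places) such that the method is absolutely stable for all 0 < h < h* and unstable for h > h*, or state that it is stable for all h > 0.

On y'=λy, z=hλ:
  k1=λy_n ⇒ h·k1=z·y_n;  k2=λ(1+3/5z)y_n ⇒ h·k2=z(1+3/5z)y_n
  y_{n+1}/y_n = 1 + 1/5z + 4/5z(1+3/5z) = 1 + z + 12/25z²
  ⇒ R(z) = 1 + z + 12/25z².

Solve |R(x)|<1 on ℝ⁻.
x=-0.39: |R|=0.6830
R=1: x+12/25x²=0 ⇒ x=−25/12=-2.0833; min R=1−1/(4·12/25)=0.4792>−1
Confirm numerically:
  x=-2.040: |R|=0.95757 <1
  x=-2.007: |R|=0.92646 <1
  x=-1.099: |R|=0.48074 <1
  x=-0.908: |R|=0.48774 <1
  x=-2.643: |R|=1.71002 >1
  x=-2.366: |R|=1.32102 >1
Stable set (-2.0833, 0).

(-2.0833,0); λ=-9 ⇒ h* = (25/12)/9 = 0.2315.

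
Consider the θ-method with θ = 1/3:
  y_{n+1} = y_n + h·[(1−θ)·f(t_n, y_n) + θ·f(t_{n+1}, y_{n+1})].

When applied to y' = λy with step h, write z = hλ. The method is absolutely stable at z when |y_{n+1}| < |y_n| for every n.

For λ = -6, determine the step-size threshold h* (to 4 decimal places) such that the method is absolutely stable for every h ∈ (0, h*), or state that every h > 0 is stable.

(-6.0000,0); λ=-6 ⇒ h* = (6)/6 = 1.0000.

With y'=λy (z=hλ):
  y_{n+1} = y_n + z·[2/3·y_n + 1/3·y_{n+1}] ⇒ (1 − 1/3z)y_{n+1} = (1 + 2/3z)y_n
  Hence R(z) = (1 + 2/3z)/(1 − 1/3z).

Need |R(x)|<1, x<0.
x=-0.56: |R|=0.5281
R=−1: 1+2/3x = −1+1/3x ⇒ -1/3x=2 ⇒ x=2/(-1/3)=-6.0000
Confirm numerically:
  x=-4.961: |R|=0.86949 <1
  x=-3.796: |R|=0.67569 <1
  x=-2.642: |R|=0.40482 <1
  x=-6.469: |R|=1.04953 >1
  x=-6.152: |R|=1.01661 >1
  x=-6.073: |R|=1.00805 >1
So |R|<1 on (-6.0000, 0).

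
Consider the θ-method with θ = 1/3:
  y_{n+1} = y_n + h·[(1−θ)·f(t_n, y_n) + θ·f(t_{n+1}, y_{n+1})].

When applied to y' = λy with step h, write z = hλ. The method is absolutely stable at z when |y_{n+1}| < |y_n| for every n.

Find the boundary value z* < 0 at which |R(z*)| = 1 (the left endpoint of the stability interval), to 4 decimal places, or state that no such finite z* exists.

z* = -6.0000.

With y'=λy (z=hλ):
  y_{n+1} = y_n + z·[2/3·y_n + 1/3·y_{n+1}] ⇒ (1 − 1/3z)y_{n+1} = (1 + 2/3z)y_n
  R(z) = (1 + 2/3z)/(1 − 1/3z).

Need |R(x)|<1, x<0.
x=-0.89: |R|=0.3136
R=−1: 1+2/3x = −1+1/3x ⇒ -1/3x=2 ⇒ x=2/(-1/3)=-6.0000
Confirm numerically:
  x=-5.672: |R|=0.96218 <1
  x=-5.644: |R|=0.95882 <1
  x=-4.435: |R|=0.78951 <1
  x=-2.963: |R|=0.49069 <1
  x=-6.581: |R|=1.06064 >1
  x=-6.161: |R|=1.01757 >1
So |R|<1 on (-6.0000, 0).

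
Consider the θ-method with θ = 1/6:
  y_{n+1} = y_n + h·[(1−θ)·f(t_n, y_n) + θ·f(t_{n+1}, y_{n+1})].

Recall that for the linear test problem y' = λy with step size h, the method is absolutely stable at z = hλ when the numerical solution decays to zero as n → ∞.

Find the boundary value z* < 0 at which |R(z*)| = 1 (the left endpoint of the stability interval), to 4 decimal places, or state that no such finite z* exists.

Test eqn y'=λy, z=hλ:
  y_{n+1} = y_n + z·[5/6·y_n + 1/6·y_{n+1}] ⇒ (1 − 1/6z)y_{n+1} = (1 + 5/6z)y_n
  Hence R(z) = (1 + 5/6z)/(1 − 1/6z).

Find x<0 with |R(x)|<1.
x=-1.37: |R|=0.1153
R=−1: 1+5/6x = −1+1/6x ⇒ -2/3x=2 ⇒ x=2/(-2/3)=-3.0000
Confirm numerically:
  x=-2.940: |R|=0.97315 <1
  x=-1.981: |R|=0.48929 <1
  x=-1.696: |R|=0.32225 <1
  x=-1.267: |R|=0.04610 <1
  x=-3.437: |R|=1.18523 >1
  x=-3.030: |R|=1.01329 >1
Stable set (-3.0000, 0).

z* = -3.0000.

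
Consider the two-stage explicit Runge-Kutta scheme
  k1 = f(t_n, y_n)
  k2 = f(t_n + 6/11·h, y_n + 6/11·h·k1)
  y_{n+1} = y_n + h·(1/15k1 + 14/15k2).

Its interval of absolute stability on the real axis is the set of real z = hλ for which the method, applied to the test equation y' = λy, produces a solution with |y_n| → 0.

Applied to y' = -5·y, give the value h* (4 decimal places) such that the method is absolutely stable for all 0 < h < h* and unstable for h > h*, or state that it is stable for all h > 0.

On y'=λy, z=hλ:
  k1=λy_n ⇒ h·k1=z·y_n;  k2=λ(1+6/11z)y_n ⇒ h·k2=z(1+6/11z)y_n
  y_{n+1}/y_n = 1 + 1/15z + 14/15z(1+6/11z) = 1 + z + 28/55z²
  Hence R(z) = 1 + z + 28/55z².

Need |R(x)|<1, x<0.
x=-0.83: |R|=0.5207
R=1: x+28/55x²=0 ⇒ x=−55/28=-1.9643; min R=1−1/(4·28/55)=0.5089>−1
Confirm numerically:
  x=-1.478: |R|=0.63410 <1
  x=-1.417: |R|=0.60520 <1
  x=-1.352: |R|=0.57857 <1
  x=-2.385: |R|=1.51082 >1
  x=-2.078: |R|=1.12030 >1
Stable set (-1.9643, 0).

(-1.9643,0); λ=-5 ⇒ h* = (55/28)/5 = 0.3929.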